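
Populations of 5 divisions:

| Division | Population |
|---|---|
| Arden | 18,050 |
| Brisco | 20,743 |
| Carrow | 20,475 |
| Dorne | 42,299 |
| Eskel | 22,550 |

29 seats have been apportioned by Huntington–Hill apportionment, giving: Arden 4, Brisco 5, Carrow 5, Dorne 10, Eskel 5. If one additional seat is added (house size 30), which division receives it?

Priority for the next seat is population ÷ (√(s·(s+1))).
Priorities: Arden 4036.103, Brisco 3787.136, Carrow 3738.206, Dorne 4033.051, Eskel 4117.048.
Highest priority: Eskel.

Eskel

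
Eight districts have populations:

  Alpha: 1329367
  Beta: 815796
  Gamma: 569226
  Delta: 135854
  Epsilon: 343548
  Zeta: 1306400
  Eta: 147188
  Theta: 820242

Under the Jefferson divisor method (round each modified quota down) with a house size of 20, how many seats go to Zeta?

5

Standard divisor 5467621/20 ≈ 273381.05; standard quotas: Alpha 4.863, Beta 2.984, Gamma 2.082, Delta 0.497, Epsilon 1.257, Zeta 4.779, Eta 0.538, Theta 3.000.
Rounding down gives 4, 2, 2, 0, 1, 4, 0, 3 = 16 seats, so the divisor must be adjusted.
With modified divisor 219600: modified quotas Alpha 6.054, Beta 3.715, Gamma 2.592, Delta 0.619, Epsilon 1.564, Zeta 5.949, Eta 0.670, Theta 3.735.
Rounding down: Alpha 6, Beta 3, Gamma 2, Delta 0, Epsilon 1, Zeta 5, Eta 0, Theta 3 (total 20).
Zeta receives 5.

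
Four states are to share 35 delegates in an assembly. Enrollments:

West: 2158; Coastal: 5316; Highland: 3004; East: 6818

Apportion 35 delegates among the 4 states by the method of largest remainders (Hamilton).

West 4, Coastal 11, Highland 6, East 14

Standard divisor: 17296 ÷ 35 ≈ 494.171.
Standard quotas: West 4.3669, Coastal 10.7574, Highland 6.0789, East 13.7968.
Lower quotas: West 4, Coastal 10, Highland 6, East 13 (sum 33, leaving 2 seats).
Remainders in descending order: East 0.7968, Coastal 0.7574, West 0.3669, Highland 0.0789.
Largest remainders: East, Coastal receive the extra seats.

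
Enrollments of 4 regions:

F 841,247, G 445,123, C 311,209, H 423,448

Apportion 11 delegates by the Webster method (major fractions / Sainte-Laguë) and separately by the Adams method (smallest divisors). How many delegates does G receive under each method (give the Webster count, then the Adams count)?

Webster: F 5, G 2, C 2, H 2.
Adams: F 4, G 3, C 2, H 2.
G gets 2 under Webster and 3 under Adams.

2 and 3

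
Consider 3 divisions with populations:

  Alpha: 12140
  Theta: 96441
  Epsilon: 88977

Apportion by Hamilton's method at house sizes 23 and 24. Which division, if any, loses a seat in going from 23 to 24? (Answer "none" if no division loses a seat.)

At 23 seats: Alpha 2, Theta 11, Epsilon 10.
At 24 seats: Alpha 1, Theta 12, Epsilon 11.
Alpha drops from 2 to 1.

Alpha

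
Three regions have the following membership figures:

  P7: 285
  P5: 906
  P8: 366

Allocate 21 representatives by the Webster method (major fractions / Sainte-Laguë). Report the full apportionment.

P7=4, P5=12, P8=5

Standard divisor 1557/21 ≈ 74.143; standard quotas: P7 3.844, P5 12.220, P8 4.936.
Rounding to the nearest integer gives P7 4, P5 12, P8 5 — total 21, matching the house size, so no adjustment is needed.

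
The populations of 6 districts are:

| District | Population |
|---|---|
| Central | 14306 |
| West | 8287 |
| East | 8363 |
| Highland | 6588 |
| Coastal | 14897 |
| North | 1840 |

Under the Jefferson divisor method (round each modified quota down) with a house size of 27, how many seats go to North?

1

Standard divisor 54281/27 ≈ 2010.407; standard quotas: Central 7.116, West 4.122, East 4.160, Highland 3.277, Coastal 7.410, North 0.915.
Rounding down gives 7, 4, 4, 3, 7, 0 = 25 seats, so the divisor must be adjusted.
With modified divisor 1800: modified quotas Central 7.948, West 4.604, East 4.646, Highland 3.660, Coastal 8.276, North 1.022.
Rounding down: Central 7, West 4, East 4, Highland 3, Coastal 8, North 1 (total 27).
North receives 1.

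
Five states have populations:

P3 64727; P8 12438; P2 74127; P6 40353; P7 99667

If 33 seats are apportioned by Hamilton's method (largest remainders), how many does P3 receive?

7

Standard divisor: 291312 ÷ 33 ≈ 8827.636.
Standard quotas: P3 7.3323, P8 1.4090, P2 8.3972, P6 4.5712, P7 11.2903.
Lower quotas: P3 7, P8 1, P2 8, P6 4, P7 11 (sum 31, leaving 2 seats).
Remainders in descending order: P6 0.5712, P8 0.4090, P2 0.3972, P3 0.3323, P7 0.2903.
The surplus seats go to P6, P8.
P3 receives 7.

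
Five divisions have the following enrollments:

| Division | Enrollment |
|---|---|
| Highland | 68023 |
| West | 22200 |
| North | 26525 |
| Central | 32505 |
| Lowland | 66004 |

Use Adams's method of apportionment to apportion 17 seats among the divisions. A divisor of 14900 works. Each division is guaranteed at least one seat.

With modified divisor 14900: modified quotas Highland 4.565, West 1.490, North 1.780, Central 2.182, Lowland 4.430.
Rounding up: Highland 5, West 2, North 2, Central 3, Lowland 5 (total 17).

Highland: 5, West: 2, North: 2, Central: 3, Lowland: 5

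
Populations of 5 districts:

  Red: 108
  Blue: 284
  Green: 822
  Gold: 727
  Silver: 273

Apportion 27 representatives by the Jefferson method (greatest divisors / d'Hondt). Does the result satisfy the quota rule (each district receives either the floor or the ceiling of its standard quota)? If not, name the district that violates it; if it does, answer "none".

Standard quotas: Red 1.317, Blue 3.463, Green 10.024, Gold 8.866, Silver 3.329.
Jefferson allocation: Red 1, Blue 3, Green 11, Gold 9, Silver 3.
Every allocation lies between the lower and upper quota.

none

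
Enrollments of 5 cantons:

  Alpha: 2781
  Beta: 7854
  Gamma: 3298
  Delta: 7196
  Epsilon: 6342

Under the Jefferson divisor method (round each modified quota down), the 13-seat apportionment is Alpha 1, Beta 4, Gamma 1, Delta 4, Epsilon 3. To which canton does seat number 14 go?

Gamma

Priority for the next seat is population ÷ (current seats + 1).
Priorities: Alpha 1390.500, Beta 1570.800, Gamma 1649.000, Delta 1439.200, Epsilon 1585.500.
Highest priority: Gamma.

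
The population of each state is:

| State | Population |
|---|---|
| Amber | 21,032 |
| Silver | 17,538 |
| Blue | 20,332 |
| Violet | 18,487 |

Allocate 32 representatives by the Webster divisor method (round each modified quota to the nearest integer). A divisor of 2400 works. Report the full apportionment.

Amber=9, Silver=7, Blue=8, Violet=8

With modified divisor 2400: modified quotas Amber 8.763, Silver 7.308, Blue 8.472, Violet 7.703.
Rounding to the nearest integer: Amber 9, Silver 7, Blue 8, Violet 8 (total 32).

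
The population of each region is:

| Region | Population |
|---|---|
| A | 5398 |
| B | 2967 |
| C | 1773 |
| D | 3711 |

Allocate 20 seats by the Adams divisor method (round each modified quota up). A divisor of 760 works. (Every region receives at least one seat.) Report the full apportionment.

A=8; B=4; C=3; D=5

With modified divisor 760: modified quotas A 7.103, B 3.904, C 2.333, D 4.883.
Rounding up: A 8, B 4, C 3, D 5 (total 20).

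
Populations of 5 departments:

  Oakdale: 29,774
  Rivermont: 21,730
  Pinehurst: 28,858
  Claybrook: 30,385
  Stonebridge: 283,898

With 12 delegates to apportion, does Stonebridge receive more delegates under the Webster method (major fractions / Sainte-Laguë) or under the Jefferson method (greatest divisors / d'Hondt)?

Webster: Oakdale 1, Rivermont 1, Pinehurst 1, Claybrook 1, Stonebridge 8.
Jefferson: Oakdale 1, Rivermont 0, Pinehurst 1, Claybrook 1, Stonebridge 9.
Stonebridge gets 8 under Webster and 9 under Jefferson.

Jefferson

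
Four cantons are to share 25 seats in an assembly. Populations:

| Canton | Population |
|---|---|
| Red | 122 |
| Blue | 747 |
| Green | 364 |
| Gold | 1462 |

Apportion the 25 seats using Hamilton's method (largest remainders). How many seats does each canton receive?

The standard divisor is 2695/25 ≈ 107.8.
Standard quotas: Red 1.132, Blue 6.929, Green 3.377, Gold 13.562.
Lower quotas: Red 1, Blue 6, Green 3, Gold 13 (sum 23, leaving 2 seats).
Remainders in descending order: Blue 0.929, Gold 0.562, Green 0.377, Red 0.132.
Largest remainders: Blue, Gold receive the extra seats.

Red=1, Blue=7, Green=3, Gold=14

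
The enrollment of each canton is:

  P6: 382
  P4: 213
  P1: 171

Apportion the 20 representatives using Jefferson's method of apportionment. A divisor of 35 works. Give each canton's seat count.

P6: 10; P4: 6; P1: 4

With modified divisor 35: modified quotas P6 10.914, P4 6.086, P1 4.886.
Rounding down: P6 10, P4 6, P1 4 (total 20).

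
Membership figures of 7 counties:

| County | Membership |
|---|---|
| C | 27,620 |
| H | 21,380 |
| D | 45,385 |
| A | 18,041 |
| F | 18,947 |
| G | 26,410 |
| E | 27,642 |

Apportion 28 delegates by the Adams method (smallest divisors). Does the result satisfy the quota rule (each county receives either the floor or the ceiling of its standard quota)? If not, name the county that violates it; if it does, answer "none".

Standard quotas: C 4.171, H 3.228, D 6.853, A 2.724, F 2.861, G 3.988, E 4.174.
Adams allocation: C 4, H 3, D 7, A 3, F 3, G 4, E 4.
Every allocation lies between the lower and upper quota.

none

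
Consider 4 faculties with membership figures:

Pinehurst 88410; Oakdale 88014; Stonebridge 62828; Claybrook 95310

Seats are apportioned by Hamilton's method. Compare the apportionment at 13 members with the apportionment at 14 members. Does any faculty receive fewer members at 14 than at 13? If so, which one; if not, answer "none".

At 13 seats: Pinehurst 3, Oakdale 3, Stonebridge 3, Claybrook 4.
At 14 seats: Pinehurst 4, Oakdale 4, Stonebridge 2, Claybrook 4.
Stonebridge drops from 3 to 2.

Stonebridge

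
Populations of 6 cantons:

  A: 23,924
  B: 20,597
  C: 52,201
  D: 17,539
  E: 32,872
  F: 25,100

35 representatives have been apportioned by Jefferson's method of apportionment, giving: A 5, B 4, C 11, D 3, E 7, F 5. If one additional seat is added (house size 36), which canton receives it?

D

Priority for the next seat is population ÷ (current seats + 1).
Priorities: A 3987.333, B 4119.400, C 4350.083, D 4384.750, E 4109.000, F 4183.333.
Highest priority: D.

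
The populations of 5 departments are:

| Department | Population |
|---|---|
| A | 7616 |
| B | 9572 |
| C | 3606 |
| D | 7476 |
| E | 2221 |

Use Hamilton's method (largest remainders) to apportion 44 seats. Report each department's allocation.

The standard divisor is 30491/44 ≈ 692.977.
Standard quotas: A 10.9903, B 13.8129, C 5.2036, D 10.7882, E 3.2050.
Lower quotas: A 10, B 13, C 5, D 10, E 3 (sum 41, leaving 3 seats).
Remainders in descending order: A 0.9903, B 0.8129, D 0.7882, E 0.2050, C 0.2036.
Largest remainders: A, B, D receive the extra seats.

A=11, B=14, C=5, D=11, E=3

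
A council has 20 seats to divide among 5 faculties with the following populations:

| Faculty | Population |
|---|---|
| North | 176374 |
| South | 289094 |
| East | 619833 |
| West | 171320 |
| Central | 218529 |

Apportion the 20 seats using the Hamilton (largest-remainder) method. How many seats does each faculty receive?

Standard divisor: 1475150 ÷ 20 ≈ 73757.5.
Standard quotas: North 2.3913, South 3.9195, East 8.4037, West 2.3227, Central 2.9628.
Lower quotas: North 2, South 3, East 8, West 2, Central 2 (sum 17, leaving 3 seats).
Remainders in descending order: Central 0.9628, South 0.9195, East 0.4037, North 0.3913, West 0.3227.
The surplus seats go to Central, South, East.

North 2; South 4; East 9; West 2; Central 3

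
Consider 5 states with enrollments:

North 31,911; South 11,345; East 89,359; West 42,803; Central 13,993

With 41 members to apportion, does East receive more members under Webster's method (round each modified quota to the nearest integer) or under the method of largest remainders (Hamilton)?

Webster: North 7, South 2, East 20, West 9, Central 3.
Hamilton: North 7, South 3, East 19, West 9, Central 3.
East gets 20 under Webster and 19 under Hamilton.

Webster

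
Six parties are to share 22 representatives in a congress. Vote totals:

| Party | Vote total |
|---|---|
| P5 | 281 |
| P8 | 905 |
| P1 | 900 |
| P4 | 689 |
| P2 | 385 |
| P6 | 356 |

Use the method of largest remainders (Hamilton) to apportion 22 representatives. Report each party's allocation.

P5: 2; P8: 6; P1: 6; P4: 4; P2: 2; P6: 2

Standard divisor: 3516 ÷ 22 ≈ 159.818.
Standard quotas: P5 1.758, P8 5.663, P1 5.631, P4 4.311, P2 2.409, P6 2.228.
Lower quotas: P5 1, P8 5, P1 5, P4 4, P2 2, P6 2 (sum 19, leaving 3 seats).
Remainders in descending order: P5 0.758, P8 0.663, P1 0.631, P2 0.409, P4 0.311, P6 0.228.
Largest remainders: P5, P8, P1 receive the extra seats.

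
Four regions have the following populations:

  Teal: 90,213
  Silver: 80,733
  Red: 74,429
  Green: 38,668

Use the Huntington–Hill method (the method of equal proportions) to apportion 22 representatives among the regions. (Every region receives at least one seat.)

Teal: 7; Silver: 6; Red: 6; Green: 3

With divisor 13023: modified quotas Teal 6.927, Silver 6.199, Red 5.715, Green 2.969.
Geometric-mean thresholds: Teal √(6·7)=6.481, Silver √(6·7)=6.481, Red √(5·6)=5.477, Green √(2·3)=2.449.
Each quota rounded against its threshold gives Teal 7, Silver 6, Red 6, Green 3 (total 22).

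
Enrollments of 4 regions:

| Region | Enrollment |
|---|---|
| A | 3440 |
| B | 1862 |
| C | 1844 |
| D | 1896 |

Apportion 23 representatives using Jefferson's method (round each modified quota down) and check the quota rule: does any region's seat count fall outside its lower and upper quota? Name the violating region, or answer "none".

Standard quotas: A 8.750, B 4.736, C 4.691, D 4.823.
Jefferson allocation: A 9, B 5, C 4, D 5.
Every allocation lies between the lower and upper quota.

none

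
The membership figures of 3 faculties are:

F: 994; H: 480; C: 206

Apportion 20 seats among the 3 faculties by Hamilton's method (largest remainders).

Standard divisor: 1680 ÷ 20 = 84.
Standard quotas: F 11.833, H 5.714, C 2.452.
Lower quotas: F 11, H 5, C 2 (sum 18, leaving 2 seats).
Remainders in descending order: F 0.833, H 0.714, C 0.452.
The surplus seats go to F, H.

F 12, H 6, C 2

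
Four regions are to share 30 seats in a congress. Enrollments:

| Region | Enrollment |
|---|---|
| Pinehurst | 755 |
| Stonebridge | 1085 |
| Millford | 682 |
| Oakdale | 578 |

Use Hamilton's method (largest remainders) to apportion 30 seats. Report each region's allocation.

Total 3100; standard divisor 3100/30 ≈ 103.333.
Standard quotas: Pinehurst 7.306, Stonebridge 10.500, Millford 6.600, Oakdale 5.594.
Lower quotas: Pinehurst 7, Stonebridge 10, Millford 6, Oakdale 5 (sum 28, leaving 2 seats).
Remainders in descending order: Millford 0.600, Oakdale 0.594, Stonebridge 0.500, Pinehurst 0.306.
Largest remainders: Millford, Oakdale receive the extra seats.

Pinehurst=7, Stonebridge=10, Millford=7, Oakdale=6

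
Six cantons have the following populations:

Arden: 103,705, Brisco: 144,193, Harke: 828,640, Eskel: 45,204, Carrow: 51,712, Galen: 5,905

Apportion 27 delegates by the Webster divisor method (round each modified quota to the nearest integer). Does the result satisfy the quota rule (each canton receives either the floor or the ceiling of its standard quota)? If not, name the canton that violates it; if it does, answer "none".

Harke

Standard quotas: Arden 2.374, Brisco 3.301, Harke 18.971, Eskel 1.035, Carrow 1.184, Galen 0.135.
Webster allocation: Arden 2, Brisco 3, Harke 20, Eskel 1, Carrow 1, Galen 0.
Harke has quota 18.971 (lower 18, upper 19) but receives 20 — outside the quota interval.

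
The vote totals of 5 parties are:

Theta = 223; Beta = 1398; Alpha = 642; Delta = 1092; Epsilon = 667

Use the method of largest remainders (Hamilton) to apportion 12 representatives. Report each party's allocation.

Total 4022; standard divisor 4022/12 ≈ 335.167.
Standard quotas: Theta 0.665, Beta 4.171, Alpha 1.915, Delta 3.258, Epsilon 1.990.
Lower quotas: Theta 0, Beta 4, Alpha 1, Delta 3, Epsilon 1 (sum 9, leaving 3 seats).
Remainders in descending order: Epsilon 0.990, Alpha 0.915, Theta 0.665, Delta 0.258, Beta 0.171.
The surplus seats go to Epsilon, Alpha, Theta.

Theta 1, Beta 4, Alpha 2, Delta 3, Epsilon 2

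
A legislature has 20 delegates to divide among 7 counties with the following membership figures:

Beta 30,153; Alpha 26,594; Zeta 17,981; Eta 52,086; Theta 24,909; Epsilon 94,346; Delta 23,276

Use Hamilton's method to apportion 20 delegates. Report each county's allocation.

Beta: 2, Alpha: 2, Zeta: 1, Eta: 4, Theta: 2, Epsilon: 7, Delta: 2

Standard divisor: 269345 ÷ 20 ≈ 13467.25.
Standard quotas: Beta 2.2390, Alpha 1.9747, Zeta 1.3352, Eta 3.8676, Theta 1.8496, Epsilon 7.0056, Delta 1.7283.
Lower quotas: Beta 2, Alpha 1, Zeta 1, Eta 3, Theta 1, Epsilon 7, Delta 1 (sum 16, leaving 4 seats).
Remainders in descending order: Alpha 0.9747, Eta 0.8676, Theta 0.8496, Delta 0.7283, Zeta 0.3352, Beta 0.2390, Epsilon 0.0056.
The surplus seats go to Alpha, Eta, Theta, Delta.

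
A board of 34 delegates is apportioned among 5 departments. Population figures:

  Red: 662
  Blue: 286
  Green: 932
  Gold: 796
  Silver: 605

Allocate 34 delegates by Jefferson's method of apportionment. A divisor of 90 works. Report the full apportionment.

With modified divisor 90: modified quotas Red 7.356, Blue 3.178, Green 10.356, Gold 8.844, Silver 6.722.
Rounding down: Red 7, Blue 3, Green 10, Gold 8, Silver 6 (total 34).

Red=7, Blue=3, Green=10, Gold=8, Silver=6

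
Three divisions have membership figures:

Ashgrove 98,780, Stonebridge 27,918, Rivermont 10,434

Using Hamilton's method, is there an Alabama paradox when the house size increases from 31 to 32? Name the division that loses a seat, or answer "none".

Rivermont

At 31 seats: Ashgrove 22, Stonebridge 6, Rivermont 3.
At 32 seats: Ashgrove 23, Stonebridge 7, Rivermont 2.
Rivermont drops from 3 to 2.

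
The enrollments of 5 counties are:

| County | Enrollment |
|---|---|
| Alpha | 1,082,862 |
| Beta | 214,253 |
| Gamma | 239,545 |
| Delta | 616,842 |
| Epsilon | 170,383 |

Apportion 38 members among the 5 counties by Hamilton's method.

Alpha: 18, Beta: 3, Gamma: 4, Delta: 10, Epsilon: 3

Total 2323885; standard divisor 2323885/38 ≈ 61154.868.
Standard quotas: Alpha 17.7069, Beta 3.5034, Gamma 3.9170, Delta 10.0866, Epsilon 2.7861.
Lower quotas: Alpha 17, Beta 3, Gamma 3, Delta 10, Epsilon 2 (sum 35, leaving 3 seats).
Remainders in descending order: Gamma 0.9170, Epsilon 0.7861, Alpha 0.7069, Beta 0.5034, Delta 0.0866.
Largest remainders: Gamma, Epsilon, Alpha receive the extra seats.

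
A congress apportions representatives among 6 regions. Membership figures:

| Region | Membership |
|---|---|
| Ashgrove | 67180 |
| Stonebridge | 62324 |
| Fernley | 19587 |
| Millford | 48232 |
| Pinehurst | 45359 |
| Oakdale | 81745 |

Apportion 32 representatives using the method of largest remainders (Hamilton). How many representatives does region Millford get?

5

Total 324427; standard divisor 324427/32 ≈ 10138.344.
Standard quotas: Ashgrove 6.6263, Stonebridge 6.1474, Fernley 1.9320, Millford 4.7574, Pinehurst 4.4740, Oakdale 8.0630.
Lower quotas: Ashgrove 6, Stonebridge 6, Fernley 1, Millford 4, Pinehurst 4, Oakdale 8 (sum 29, leaving 3 seats).
Remainders in descending order: Fernley 0.9320, Millford 0.7574, Ashgrove 0.6263, Pinehurst 0.4740, Stonebridge 0.1474, Oakdale 0.0630.
Largest remainders: Fernley, Millford, Ashgrove receive the extra seats.
Millford receives 5.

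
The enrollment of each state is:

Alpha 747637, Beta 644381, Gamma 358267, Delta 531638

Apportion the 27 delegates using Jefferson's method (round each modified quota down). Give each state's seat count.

Alpha 9, Beta 8, Gamma 4, Delta 6

Standard divisor 2281923/27 ≈ 84515.667; standard quotas: Alpha 8.846, Beta 7.624, Gamma 4.239, Delta 6.290.
Rounding down gives 8, 7, 4, 6 = 25 seats, so the divisor must be adjusted.
With modified divisor 78200: modified quotas Alpha 9.561, Beta 8.240, Gamma 4.581, Delta 6.798.
Rounding down: Alpha 9, Beta 8, Gamma 4, Delta 6 (total 27).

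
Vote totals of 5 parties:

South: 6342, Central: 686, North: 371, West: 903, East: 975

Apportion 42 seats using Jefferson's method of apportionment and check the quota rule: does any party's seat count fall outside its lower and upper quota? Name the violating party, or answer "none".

South

Standard quotas: South 28.712, Central 3.106, North 1.680, West 4.088, East 4.414.
Jefferson allocation: South 30, Central 3, North 1, West 4, East 4.
South has quota 28.712 (lower 28, upper 29) but receives 30 — outside the quota interval.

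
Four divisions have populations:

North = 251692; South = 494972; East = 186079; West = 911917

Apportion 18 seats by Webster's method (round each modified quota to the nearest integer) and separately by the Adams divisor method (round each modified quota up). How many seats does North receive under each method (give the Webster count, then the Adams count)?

2 and 3

Webster: North 2, South 5, East 2, West 9.
Adams: North 3, South 5, East 2, West 8.
North gets 2 under Webster and 3 under Adams.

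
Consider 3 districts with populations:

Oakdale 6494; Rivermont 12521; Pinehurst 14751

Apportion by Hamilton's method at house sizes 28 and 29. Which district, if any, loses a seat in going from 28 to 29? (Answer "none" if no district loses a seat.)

At 28 seats: Oakdale 6, Rivermont 10, Pinehurst 12.
At 29 seats: Oakdale 5, Rivermont 11, Pinehurst 13.
Oakdale drops from 6 to 5.

Oakdale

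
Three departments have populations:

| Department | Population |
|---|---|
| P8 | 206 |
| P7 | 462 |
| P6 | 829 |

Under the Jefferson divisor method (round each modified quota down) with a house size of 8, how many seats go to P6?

5

Standard divisor 1497/8 ≈ 187.125; standard quotas: P8 1.101, P7 2.469, P6 4.430.
Rounding down gives 1, 2, 4 = 7 seats, so the divisor must be adjusted.
With modified divisor 160: modified quotas P8 1.288, P7 2.888, P6 5.181.
Rounding down: P8 1, P7 2, P6 5 (total 8).
P6 receives 5.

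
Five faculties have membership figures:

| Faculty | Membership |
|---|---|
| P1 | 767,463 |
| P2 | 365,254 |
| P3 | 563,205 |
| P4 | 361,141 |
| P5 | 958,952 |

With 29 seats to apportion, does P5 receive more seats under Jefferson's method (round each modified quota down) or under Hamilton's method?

Jefferson: P1 8, P2 3, P3 5, P4 3, P5 10.
Hamilton: P1 7, P2 4, P3 5, P4 4, P5 9.
P5 gets 10 under Jefferson and 9 under Hamilton.

Jefferson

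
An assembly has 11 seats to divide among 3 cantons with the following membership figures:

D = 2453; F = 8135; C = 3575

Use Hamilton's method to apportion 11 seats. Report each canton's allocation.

Standard divisor: 14163 ÷ 11 ≈ 1287.545.
Standard quotas: D 1.9052, F 6.3182, C 2.7766.
Lower quotas: D 1, F 6, C 2 (sum 9, leaving 2 seats).
Remainders in descending order: D 0.9052, C 0.7766, F 0.3182.
Largest remainders: D, C receive the extra seats.

D=2, F=6, C=3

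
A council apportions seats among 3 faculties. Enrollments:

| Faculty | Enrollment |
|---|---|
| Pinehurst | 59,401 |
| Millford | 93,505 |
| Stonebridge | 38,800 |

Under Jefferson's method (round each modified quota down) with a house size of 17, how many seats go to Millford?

9

Standard divisor 191706/17 ≈ 11276.824; standard quotas: Pinehurst 5.268, Millford 8.292, Stonebridge 3.441.
Rounding down gives 5, 8, 3 = 16 seats, so the divisor must be adjusted.
With modified divisor 10100: modified quotas Pinehurst 5.881, Millford 9.258, Stonebridge 3.842.
Rounding down: Pinehurst 5, Millford 9, Stonebridge 3 (total 17).
Millford receives 9.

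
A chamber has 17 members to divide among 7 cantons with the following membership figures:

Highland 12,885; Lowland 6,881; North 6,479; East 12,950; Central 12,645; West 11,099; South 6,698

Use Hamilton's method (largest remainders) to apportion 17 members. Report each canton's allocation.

Highland 3; Lowland 2; North 1; East 3; Central 3; West 3; South 2

Total 69637; standard divisor 69637/17 ≈ 4096.294.
Standard quotas: Highland 3.1455, Lowland 1.6798, North 1.5817, East 3.1614, Central 3.0869, West 2.7095, South 1.6351.
Lower quotas: Highland 3, Lowland 1, North 1, East 3, Central 3, West 2, South 1 (sum 14, leaving 3 seats).
Remainders in descending order: West 0.7095, Lowland 0.6798, South 0.6351, North 0.5817, East 0.1614, Highland 0.1455, Central 0.0869.
Largest remainders: West, Lowland, South receive the extra seats.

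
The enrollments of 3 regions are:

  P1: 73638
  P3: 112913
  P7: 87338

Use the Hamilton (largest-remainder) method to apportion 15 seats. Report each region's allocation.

Standard divisor: 273889 ÷ 15 ≈ 18259.267.
Standard quotas: P1 4.0329, P3 6.1839, P7 4.7832.
Lower quotas: P1 4, P3 6, P7 4 (sum 14, leaving 1 seat).
Remainders in descending order: P7 0.7832, P3 0.1839, P1 0.0329.
The surplus seat goes to P7.

P1: 4, P3: 6, P7: 5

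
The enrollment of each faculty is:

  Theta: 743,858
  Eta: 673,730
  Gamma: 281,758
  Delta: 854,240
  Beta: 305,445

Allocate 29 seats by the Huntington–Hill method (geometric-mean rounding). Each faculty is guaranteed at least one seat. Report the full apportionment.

Theta: 7; Eta: 7; Gamma: 3; Delta: 9; Beta: 3

With divisor 100038: modified quotas Theta 7.436, Eta 6.735, Gamma 2.817, Delta 8.539, Beta 3.053.
Geometric-mean thresholds: Theta √(7·8)=7.483, Eta √(6·7)=6.481, Gamma √(2·3)=2.449, Delta √(8·9)=8.485, Beta √(3·4)=3.464.
Each quota rounded against its threshold gives Theta 7, Eta 7, Gamma 3, Delta 9, Beta 3 (total 29).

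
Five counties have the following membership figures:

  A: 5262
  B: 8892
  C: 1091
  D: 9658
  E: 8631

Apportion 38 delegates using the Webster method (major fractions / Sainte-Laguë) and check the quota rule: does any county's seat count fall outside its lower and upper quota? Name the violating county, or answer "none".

none

Standard quotas: A 5.963, B 10.076, C 1.236, D 10.944, E 9.780.
Webster allocation: A 6, B 10, C 1, D 11, E 10.
Every allocation lies between the lower and upper quota.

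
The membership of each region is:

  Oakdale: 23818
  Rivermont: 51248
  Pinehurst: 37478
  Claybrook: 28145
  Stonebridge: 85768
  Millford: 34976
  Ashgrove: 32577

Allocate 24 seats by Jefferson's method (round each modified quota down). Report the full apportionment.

Oakdale 2, Rivermont 4, Pinehurst 3, Claybrook 2, Stonebridge 7, Millford 3, Ashgrove 3

Standard divisor 294010/24 ≈ 12250.417; standard quotas: Oakdale 1.944, Rivermont 4.183, Pinehurst 3.059, Claybrook 2.297, Stonebridge 7.001, Millford 2.855, Ashgrove 2.659.
Rounding down gives 1, 4, 3, 2, 7, 2, 2 = 21 seats, so the divisor must be adjusted.
With modified divisor 10762.4: modified quotas Oakdale 2.213, Rivermont 4.762, Pinehurst 3.482, Claybrook 2.615, Stonebridge 7.969, Millford 3.250, Ashgrove 3.027.
Rounding down: Oakdale 2, Rivermont 4, Pinehurst 3, Claybrook 2, Stonebridge 7, Millford 3, Ashgrove 3 (total 24).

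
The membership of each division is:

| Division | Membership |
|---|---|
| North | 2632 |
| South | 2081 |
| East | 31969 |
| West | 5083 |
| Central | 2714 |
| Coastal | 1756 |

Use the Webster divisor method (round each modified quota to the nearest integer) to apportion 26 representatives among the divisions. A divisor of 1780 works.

With modified divisor 1780: modified quotas North 1.479, South 1.169, East 17.960, West 2.856, Central 1.525, Coastal 0.987.
Rounding to the nearest integer: North 1, South 1, East 18, West 3, Central 2, Coastal 1 (total 26).

North 1, South 1, East 18, West 3, Central 2, Coastal 1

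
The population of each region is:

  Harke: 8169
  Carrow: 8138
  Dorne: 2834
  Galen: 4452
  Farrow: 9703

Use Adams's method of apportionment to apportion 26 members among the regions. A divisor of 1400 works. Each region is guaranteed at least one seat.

Harke 6; Carrow 6; Dorne 3; Galen 4; Farrow 7

With modified divisor 1400: modified quotas Harke 5.835, Carrow 5.813, Dorne 2.024, Galen 3.180, Farrow 6.931.
Rounding up: Harke 6, Carrow 6, Dorne 3, Galen 4, Farrow 7 (total 26).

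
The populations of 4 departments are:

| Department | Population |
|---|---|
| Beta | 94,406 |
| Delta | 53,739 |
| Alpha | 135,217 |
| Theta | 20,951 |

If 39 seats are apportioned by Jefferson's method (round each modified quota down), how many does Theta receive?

2

Standard divisor 304313/39 ≈ 7802.897; standard quotas: Beta 12.099, Delta 6.887, Alpha 17.329, Theta 2.685.
Rounding down gives 12, 6, 17, 2 = 37 seats, so the divisor must be adjusted.
With modified divisor 7400: modified quotas Beta 12.758, Delta 7.262, Alpha 18.273, Theta 2.831.
Rounding down: Beta 12, Delta 7, Alpha 18, Theta 2 (total 39).
Theta receives 2.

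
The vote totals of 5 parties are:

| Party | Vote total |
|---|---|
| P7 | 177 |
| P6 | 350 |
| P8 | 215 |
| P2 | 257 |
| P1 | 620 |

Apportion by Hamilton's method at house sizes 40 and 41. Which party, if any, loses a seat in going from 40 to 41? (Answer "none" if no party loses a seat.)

At 40 seats: P7 5, P6 9, P8 5, P2 6, P1 15.
At 41 seats: P7 4, P6 9, P8 5, P2 7, P1 16.
P7 drops from 5 to 4.

P7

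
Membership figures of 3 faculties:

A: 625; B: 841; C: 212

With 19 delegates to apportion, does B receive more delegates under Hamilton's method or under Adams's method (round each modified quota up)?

Hamilton

Hamilton: A 7, B 10, C 2.
Adams: A 7, B 9, C 3.
B gets 10 under Hamilton and 9 under Adams.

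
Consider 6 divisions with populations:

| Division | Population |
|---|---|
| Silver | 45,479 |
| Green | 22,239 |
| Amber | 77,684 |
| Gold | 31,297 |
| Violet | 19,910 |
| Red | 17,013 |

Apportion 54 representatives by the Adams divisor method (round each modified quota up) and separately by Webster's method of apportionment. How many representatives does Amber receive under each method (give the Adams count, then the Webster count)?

19 and 20

Adams: Silver 11, Green 6, Amber 19, Gold 8, Violet 5, Red 5.
Webster: Silver 11, Green 6, Amber 20, Gold 8, Violet 5, Red 4.
Amber gets 19 under Adams and 20 under Webster.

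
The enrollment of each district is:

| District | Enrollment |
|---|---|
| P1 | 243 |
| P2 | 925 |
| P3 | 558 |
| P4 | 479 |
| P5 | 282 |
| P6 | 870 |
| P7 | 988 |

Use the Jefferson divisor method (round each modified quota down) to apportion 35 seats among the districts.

P1 2, P2 8, P3 4, P4 4, P5 2, P6 7, P7 8

Standard divisor 4345/35 ≈ 124.143; standard quotas: P1 1.957, P2 7.451, P3 4.495, P4 3.858, P5 2.272, P6 7.008, P7 7.959.
Rounding down gives 1, 7, 4, 3, 2, 7, 7 = 31 seats, so the divisor must be adjusted.
With modified divisor 114: modified quotas P1 2.132, P2 8.114, P3 4.895, P4 4.202, P5 2.474, P6 7.632, P7 8.667.
Rounding down: P1 2, P2 8, P3 4, P4 4, P5 2, P6 7, P7 8 (total 35).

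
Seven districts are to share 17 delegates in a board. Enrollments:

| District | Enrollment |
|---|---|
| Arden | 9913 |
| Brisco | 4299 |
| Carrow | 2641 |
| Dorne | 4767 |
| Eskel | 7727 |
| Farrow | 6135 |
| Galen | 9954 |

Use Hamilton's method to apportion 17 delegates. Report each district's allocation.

Total 45436; standard divisor 45436/17 ≈ 2672.706.
Standard quotas: Arden 3.7090, Brisco 1.6085, Carrow 0.9881, Dorne 1.7836, Eskel 2.8911, Farrow 2.2954, Galen 3.7243.
Lower quotas: Arden 3, Brisco 1, Carrow 0, Dorne 1, Eskel 2, Farrow 2, Galen 3 (sum 12, leaving 5 seats).
Remainders in descending order: Carrow 0.9881, Eskel 0.8911, Dorne 0.7836, Galen 0.7243, Arden 0.7090, Brisco 0.6085, Farrow 0.2954.
The surplus seats go to Carrow, Eskel, Dorne, Galen, Arden.

Arden 4, Brisco 1, Carrow 1, Dorne 2, Eskel 3, Farrow 2, Galen 4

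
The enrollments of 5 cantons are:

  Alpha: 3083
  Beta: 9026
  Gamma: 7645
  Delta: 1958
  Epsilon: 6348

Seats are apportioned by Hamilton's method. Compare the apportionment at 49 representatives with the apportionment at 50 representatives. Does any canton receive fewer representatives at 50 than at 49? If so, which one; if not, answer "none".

Delta

At 49 seats: Alpha 5, Beta 16, Gamma 13, Delta 4, Epsilon 11.
At 50 seats: Alpha 6, Beta 16, Gamma 14, Delta 3, Epsilon 11.
Delta drops from 4 to 3.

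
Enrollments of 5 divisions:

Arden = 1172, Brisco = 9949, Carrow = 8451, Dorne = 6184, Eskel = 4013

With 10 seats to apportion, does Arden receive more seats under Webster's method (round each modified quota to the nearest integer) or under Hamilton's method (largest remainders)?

Hamilton

Webster: Arden 0, Brisco 4, Carrow 3, Dorne 2, Eskel 1.
Hamilton: Arden 1, Brisco 3, Carrow 3, Dorne 2, Eskel 1.
Arden gets 0 under Webster and 1 under Hamilton.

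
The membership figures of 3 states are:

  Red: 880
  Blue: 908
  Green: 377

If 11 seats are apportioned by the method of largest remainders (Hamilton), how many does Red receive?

The standard divisor is 2165/11 ≈ 196.818.
Standard quotas: Red 4.471, Blue 4.613, Green 1.915.
Lower quotas: Red 4, Blue 4, Green 1 (sum 9, leaving 2 seats).
Remainders in descending order: Green 0.915, Blue 0.613, Red 0.471.
The surplus seats go to Green, Blue.
Red receives 4.

4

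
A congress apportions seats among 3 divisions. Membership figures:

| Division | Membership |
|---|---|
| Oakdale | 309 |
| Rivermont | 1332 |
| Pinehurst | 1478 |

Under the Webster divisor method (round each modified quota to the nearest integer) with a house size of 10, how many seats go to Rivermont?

4

Standard divisor 3119/10 ≈ 311.9; standard quotas: Oakdale 0.991, Rivermont 4.271, Pinehurst 4.739.
Rounding to the nearest integer gives Oakdale 1, Rivermont 4, Pinehurst 5 — total 10, matching the house size, so no adjustment is needed.
Rivermont receives 4.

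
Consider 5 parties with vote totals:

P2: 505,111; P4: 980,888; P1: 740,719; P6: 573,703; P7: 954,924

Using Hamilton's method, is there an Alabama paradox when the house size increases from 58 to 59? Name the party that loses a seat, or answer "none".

none

At 58 seats: P2 8, P4 15, P1 11, P6 9, P7 15.
At 59 seats: P2 8, P4 15, P1 12, P6 9, P7 15.
No party's allocation decreased.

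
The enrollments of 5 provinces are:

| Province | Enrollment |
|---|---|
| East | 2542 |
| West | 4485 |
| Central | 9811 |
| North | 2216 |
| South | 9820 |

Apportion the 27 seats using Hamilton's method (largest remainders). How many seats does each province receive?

East=3, West=4, Central=9, North=2, South=9

Standard divisor: 28874 ÷ 27 ≈ 1069.407.
Standard quotas: East 2.3770, West 4.1939, Central 9.1742, North 2.0722, South 9.1827.
Lower quotas: East 2, West 4, Central 9, North 2, South 9 (sum 26, leaving 1 seat).
Remainders in descending order: East 0.3770, West 0.1939, South 0.1827, Central 0.1742, North 0.0722.
The surplus seat goes to East.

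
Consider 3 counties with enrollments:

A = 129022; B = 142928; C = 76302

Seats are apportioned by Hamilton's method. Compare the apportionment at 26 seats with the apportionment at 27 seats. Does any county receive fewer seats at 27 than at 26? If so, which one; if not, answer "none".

none

At 26 seats: A 9, B 11, C 6.
At 27 seats: A 10, B 11, C 6.
No county's allocation decreased.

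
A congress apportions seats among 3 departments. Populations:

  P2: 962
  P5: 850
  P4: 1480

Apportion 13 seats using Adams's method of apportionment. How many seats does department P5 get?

3

Standard divisor 3292/13 ≈ 253.231; standard quotas: P2 3.799, P5 3.357, P4 5.844.
Rounding up gives 4, 4, 6 = 14 seats, so the divisor must be adjusted.
With modified divisor 290: modified quotas P2 3.317, P5 2.931, P4 5.103.
Rounding up: P2 4, P5 3, P4 6 (total 13).
P5 receives 3.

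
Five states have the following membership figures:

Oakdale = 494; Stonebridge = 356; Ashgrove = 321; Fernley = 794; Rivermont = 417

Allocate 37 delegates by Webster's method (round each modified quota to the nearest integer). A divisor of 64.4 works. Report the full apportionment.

With modified divisor 64.4: modified quotas Oakdale 7.671, Stonebridge 5.528, Ashgrove 4.984, Fernley 12.329, Rivermont 6.475.
Rounding to the nearest integer: Oakdale 8, Stonebridge 6, Ashgrove 5, Fernley 12, Rivermont 6 (total 37).

Oakdale=8, Stonebridge=6, Ashgrove=5, Fernley=12, Rivermont=6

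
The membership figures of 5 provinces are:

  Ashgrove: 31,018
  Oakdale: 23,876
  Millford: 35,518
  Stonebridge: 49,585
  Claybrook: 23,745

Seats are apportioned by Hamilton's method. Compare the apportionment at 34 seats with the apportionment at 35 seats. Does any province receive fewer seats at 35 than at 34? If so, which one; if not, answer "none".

none

At 34 seats: Ashgrove 7, Oakdale 5, Millford 7, Stonebridge 10, Claybrook 5.
At 35 seats: Ashgrove 7, Oakdale 5, Millford 7, Stonebridge 11, Claybrook 5.
No province's allocation decreased.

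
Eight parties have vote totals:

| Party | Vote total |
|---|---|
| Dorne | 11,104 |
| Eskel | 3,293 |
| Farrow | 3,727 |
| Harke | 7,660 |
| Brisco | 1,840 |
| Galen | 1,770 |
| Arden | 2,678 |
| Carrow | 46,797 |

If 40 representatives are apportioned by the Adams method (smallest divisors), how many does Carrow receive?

Standard divisor 78869/40 ≈ 1971.725; standard quotas: Dorne 5.632, Eskel 1.670, Farrow 1.890, Harke 3.885, Brisco 0.933, Galen 0.898, Arden 1.358, Carrow 23.734.
Rounding up gives 6, 2, 2, 4, 1, 1, 2, 24 = 42 seats, so the divisor must be adjusted.
With modified divisor 2200: modified quotas Dorne 5.047, Eskel 1.497, Farrow 1.694, Harke 3.482, Brisco 0.836, Galen 0.805, Arden 1.217, Carrow 21.271.
Rounding up: Dorne 6, Eskel 2, Farrow 2, Harke 4, Brisco 1, Galen 1, Arden 2, Carrow 22 (total 40).
Carrow receives 22.

22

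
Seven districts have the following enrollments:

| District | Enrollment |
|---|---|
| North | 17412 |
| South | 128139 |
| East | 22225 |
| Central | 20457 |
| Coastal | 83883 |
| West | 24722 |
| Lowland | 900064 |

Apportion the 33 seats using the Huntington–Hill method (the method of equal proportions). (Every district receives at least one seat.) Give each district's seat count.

With divisor 37650: modified quotas North 0.462, South 3.403, East 0.590, Central 0.543, Coastal 2.228, West 0.657, Lowland 23.906.
Geometric-mean thresholds: North (min 1), South √(3·4)=3.464, East (min 1), Central (min 1), Coastal √(2·3)=2.449, West (min 1), Lowland √(23·24)=23.495.
Each quota rounded against its threshold gives North 1, South 3, East 1, Central 1, Coastal 2, West 1, Lowland 24 (total 33).

North 1, South 3, East 1, Central 1, Coastal 2, West 1, Lowland 24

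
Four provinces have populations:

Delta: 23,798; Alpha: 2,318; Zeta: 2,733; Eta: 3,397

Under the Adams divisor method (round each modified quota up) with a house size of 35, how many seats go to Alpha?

3

Standard divisor 32246/35 ≈ 921.314; standard quotas: Delta 25.830, Alpha 2.516, Zeta 2.966, Eta 3.687.
Rounding up gives 26, 3, 3, 4 = 36 seats, so the divisor must be adjusted.
With modified divisor 970: modified quotas Delta 24.534, Alpha 2.390, Zeta 2.818, Eta 3.502.
Rounding up: Delta 25, Alpha 3, Zeta 3, Eta 4 (total 35).
Alpha receives 3.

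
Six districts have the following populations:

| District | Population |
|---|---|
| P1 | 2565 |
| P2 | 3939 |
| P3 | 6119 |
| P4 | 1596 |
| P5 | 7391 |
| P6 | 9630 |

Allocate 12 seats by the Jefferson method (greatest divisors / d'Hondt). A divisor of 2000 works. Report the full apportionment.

P1: 1, P2: 1, P3: 3, P4: 0, P5: 3, P6: 4

With modified divisor 2000: modified quotas P1 1.282, P2 1.970, P3 3.059, P4 0.798, P5 3.696, P6 4.815.
Rounding down: P1 1, P2 1, P3 3, P4 0, P5 3, P6 4 (total 12).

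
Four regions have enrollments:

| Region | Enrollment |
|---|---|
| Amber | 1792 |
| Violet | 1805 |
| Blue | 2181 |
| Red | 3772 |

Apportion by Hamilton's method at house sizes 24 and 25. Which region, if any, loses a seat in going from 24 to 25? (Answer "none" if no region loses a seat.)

Amber

At 24 seats: Amber 5, Violet 5, Blue 5, Red 9.
At 25 seats: Amber 4, Violet 5, Blue 6, Red 10.
Amber drops from 5 to 4.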